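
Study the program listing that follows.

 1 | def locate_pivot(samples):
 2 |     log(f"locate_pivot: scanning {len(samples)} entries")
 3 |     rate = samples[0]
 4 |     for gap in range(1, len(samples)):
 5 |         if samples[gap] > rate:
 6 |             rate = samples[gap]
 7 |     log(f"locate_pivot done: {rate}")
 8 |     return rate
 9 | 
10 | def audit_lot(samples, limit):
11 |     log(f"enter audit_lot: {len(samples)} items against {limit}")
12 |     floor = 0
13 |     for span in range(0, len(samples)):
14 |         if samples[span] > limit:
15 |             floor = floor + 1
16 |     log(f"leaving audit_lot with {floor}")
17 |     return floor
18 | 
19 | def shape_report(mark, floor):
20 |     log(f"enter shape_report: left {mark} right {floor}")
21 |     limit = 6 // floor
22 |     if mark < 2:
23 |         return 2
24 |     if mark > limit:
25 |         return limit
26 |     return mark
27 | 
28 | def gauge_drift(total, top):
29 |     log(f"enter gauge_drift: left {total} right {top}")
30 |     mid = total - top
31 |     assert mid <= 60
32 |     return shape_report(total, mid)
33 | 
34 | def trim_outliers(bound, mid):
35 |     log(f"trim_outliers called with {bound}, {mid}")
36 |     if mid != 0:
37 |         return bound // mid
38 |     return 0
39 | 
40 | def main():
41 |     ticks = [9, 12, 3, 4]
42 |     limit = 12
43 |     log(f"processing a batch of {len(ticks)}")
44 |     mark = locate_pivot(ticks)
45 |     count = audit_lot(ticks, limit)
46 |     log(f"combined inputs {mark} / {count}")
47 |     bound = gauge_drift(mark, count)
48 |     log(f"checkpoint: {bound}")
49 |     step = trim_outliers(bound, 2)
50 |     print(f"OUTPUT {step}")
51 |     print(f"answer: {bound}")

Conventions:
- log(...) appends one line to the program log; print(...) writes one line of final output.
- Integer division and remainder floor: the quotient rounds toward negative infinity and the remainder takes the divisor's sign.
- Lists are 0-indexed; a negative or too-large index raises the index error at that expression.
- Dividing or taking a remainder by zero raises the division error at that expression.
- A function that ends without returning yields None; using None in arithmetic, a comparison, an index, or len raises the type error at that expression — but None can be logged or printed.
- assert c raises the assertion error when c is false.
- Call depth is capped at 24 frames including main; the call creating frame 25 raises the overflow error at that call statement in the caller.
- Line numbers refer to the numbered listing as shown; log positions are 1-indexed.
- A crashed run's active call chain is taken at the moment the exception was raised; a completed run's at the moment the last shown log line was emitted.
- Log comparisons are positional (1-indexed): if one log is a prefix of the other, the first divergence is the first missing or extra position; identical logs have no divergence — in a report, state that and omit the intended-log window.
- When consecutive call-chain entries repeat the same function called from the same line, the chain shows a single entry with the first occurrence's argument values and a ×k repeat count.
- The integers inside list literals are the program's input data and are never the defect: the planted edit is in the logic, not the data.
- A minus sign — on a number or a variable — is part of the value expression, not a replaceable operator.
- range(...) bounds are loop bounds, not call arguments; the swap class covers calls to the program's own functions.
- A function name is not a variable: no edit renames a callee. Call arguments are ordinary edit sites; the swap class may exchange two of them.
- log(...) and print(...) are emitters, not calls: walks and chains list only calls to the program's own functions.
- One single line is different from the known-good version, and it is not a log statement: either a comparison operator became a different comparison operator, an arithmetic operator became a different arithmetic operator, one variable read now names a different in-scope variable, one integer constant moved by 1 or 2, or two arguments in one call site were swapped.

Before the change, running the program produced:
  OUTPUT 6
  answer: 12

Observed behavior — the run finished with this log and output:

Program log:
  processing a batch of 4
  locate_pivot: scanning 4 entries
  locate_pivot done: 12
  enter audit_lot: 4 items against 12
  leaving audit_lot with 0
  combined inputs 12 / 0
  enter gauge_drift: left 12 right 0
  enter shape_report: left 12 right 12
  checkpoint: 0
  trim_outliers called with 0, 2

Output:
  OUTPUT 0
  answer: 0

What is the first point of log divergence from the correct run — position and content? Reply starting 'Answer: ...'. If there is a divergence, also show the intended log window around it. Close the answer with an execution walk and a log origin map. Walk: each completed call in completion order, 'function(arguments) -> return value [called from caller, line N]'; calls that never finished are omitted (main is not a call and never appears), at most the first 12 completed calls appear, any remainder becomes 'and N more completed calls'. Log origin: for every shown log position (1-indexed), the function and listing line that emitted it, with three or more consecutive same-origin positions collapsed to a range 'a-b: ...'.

Answer: position 9; shown 'checkpoint: 0' vs intended 'checkpoint: 12'.
Intended log window:
  7: enter gauge_drift: left 12 right 0
  8: enter shape_report: left 12 right 12
  9: checkpoint: 12
  10: trim_outliers called with 12, 2
Execution walk:
  locate_pivot([9, 12, 3, 4]) -> 12  [called from main, line 44]
  audit_lot([9, 12, 3, 4], 12) -> 0  [called from main, line 45]
  shape_report(12, 12) -> 0  [called from gauge_drift, line 32]
  gauge_drift(12, 0) -> 0  [called from main, line 47]
  trim_outliers(0, 2) -> 0  [called from main, line 49]
Log line origins:
  1 — main, line 43
  2 — locate_pivot, line 2
  3 — locate_pivot, line 7
  4 — audit_lot, line 11
  5 — audit_lot, line 16
  6 — main, line 46
  7 — gauge_drift, line 29
  8 — shape_report, line 20
  9 — main, line 48
  10 — trim_outliers, line 35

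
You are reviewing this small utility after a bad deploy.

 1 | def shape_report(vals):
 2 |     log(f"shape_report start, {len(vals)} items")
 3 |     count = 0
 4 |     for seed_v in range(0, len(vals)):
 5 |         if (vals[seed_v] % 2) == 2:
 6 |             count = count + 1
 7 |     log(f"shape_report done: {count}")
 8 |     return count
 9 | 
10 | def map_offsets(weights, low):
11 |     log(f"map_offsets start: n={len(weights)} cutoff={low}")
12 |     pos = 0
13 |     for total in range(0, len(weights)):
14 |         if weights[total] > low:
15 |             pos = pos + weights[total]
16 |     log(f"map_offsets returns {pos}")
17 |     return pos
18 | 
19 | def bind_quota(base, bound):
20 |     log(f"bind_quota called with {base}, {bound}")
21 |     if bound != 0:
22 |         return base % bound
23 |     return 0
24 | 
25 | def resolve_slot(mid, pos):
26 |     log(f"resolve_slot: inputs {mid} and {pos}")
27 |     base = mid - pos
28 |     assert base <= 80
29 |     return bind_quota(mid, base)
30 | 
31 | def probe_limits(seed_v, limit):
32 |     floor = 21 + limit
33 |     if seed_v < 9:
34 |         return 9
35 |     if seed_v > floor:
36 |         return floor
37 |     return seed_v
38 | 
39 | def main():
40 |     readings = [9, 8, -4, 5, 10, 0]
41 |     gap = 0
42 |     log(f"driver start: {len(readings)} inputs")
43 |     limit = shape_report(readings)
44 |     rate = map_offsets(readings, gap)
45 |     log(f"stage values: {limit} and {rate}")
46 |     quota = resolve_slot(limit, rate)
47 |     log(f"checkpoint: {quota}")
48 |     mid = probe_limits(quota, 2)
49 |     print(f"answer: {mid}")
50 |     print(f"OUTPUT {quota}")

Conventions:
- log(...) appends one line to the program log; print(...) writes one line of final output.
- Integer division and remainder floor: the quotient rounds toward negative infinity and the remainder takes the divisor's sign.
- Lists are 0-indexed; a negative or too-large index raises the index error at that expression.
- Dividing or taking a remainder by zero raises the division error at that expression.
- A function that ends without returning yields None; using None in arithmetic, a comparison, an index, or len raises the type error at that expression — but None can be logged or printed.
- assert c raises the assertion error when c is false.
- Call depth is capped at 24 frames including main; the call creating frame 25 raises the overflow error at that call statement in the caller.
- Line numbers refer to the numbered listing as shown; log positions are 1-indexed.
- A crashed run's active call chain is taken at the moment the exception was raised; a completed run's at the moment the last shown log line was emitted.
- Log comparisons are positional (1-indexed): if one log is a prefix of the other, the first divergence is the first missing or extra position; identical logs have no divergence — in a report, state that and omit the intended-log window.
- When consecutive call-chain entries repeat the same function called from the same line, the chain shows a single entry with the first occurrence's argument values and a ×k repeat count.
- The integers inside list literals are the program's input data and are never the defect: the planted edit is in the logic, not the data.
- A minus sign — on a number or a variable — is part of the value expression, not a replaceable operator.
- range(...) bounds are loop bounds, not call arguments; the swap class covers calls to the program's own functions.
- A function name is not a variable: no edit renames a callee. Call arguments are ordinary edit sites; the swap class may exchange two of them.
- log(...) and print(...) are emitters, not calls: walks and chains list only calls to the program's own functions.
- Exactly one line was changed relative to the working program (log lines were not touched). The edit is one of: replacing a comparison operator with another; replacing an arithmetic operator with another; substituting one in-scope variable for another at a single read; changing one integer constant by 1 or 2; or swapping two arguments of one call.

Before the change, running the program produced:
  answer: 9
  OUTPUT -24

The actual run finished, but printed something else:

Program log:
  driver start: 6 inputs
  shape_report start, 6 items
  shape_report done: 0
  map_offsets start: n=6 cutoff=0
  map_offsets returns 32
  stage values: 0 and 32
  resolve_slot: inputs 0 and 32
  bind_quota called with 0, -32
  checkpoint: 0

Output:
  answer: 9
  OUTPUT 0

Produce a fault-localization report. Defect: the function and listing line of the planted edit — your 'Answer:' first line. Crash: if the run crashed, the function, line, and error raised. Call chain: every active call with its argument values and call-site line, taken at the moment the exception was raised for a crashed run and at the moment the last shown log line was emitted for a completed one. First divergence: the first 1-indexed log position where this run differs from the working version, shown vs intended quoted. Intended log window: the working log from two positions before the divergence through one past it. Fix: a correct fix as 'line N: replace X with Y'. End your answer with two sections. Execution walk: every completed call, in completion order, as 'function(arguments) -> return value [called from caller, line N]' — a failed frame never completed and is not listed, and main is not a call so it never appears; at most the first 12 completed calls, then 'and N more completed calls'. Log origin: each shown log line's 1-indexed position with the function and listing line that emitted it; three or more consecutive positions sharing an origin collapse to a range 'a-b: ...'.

Answer: the defect is in shape_report at line 5.
The tell: The log first diverges at position 3: the faulty run prints 'shape_report done: 0' where the working version prints 'shape_report done: 4'.
Call chain: main.
First divergence: at position 3 the run shows 'shape_report done: 0' where the working version logs 'shape_report done: 4'.
Intended log window:
  1: driver start: 6 inputs
  2: shape_report start, 6 items
  3: shape_report done: 4
  4: map_offsets start: n=6 cutoff=0
Execution walk:
  shape_report([9, 8, -4, 5, 10, 0]) -> 0  [called from main, line 43]
  map_offsets([9, 8, -4, 5, 10, 0], 0) -> 32  [called from main, line 44]
  bind_quota(0, -32) -> 0  [called from resolve_slot, line 29]
  resolve_slot(0, 32) -> 0  [called from main, line 46]
  probe_limits(0, 2) -> 9  [called from main, line 48]
Log origins:
  1: from main, line 42
  2: from shape_report, line 2
  3: from shape_report, line 7
  4: from map_offsets, line 11
  5: from map_offsets, line 16
  6: from main, line 45
  7: from resolve_slot, line 26
  8: from bind_quota, line 20
  9: from main, line 47
A correct fix: line 5: replace `(vals[seed_v] % 2) == 2` with `(vals[seed_v] % 2) == 0`.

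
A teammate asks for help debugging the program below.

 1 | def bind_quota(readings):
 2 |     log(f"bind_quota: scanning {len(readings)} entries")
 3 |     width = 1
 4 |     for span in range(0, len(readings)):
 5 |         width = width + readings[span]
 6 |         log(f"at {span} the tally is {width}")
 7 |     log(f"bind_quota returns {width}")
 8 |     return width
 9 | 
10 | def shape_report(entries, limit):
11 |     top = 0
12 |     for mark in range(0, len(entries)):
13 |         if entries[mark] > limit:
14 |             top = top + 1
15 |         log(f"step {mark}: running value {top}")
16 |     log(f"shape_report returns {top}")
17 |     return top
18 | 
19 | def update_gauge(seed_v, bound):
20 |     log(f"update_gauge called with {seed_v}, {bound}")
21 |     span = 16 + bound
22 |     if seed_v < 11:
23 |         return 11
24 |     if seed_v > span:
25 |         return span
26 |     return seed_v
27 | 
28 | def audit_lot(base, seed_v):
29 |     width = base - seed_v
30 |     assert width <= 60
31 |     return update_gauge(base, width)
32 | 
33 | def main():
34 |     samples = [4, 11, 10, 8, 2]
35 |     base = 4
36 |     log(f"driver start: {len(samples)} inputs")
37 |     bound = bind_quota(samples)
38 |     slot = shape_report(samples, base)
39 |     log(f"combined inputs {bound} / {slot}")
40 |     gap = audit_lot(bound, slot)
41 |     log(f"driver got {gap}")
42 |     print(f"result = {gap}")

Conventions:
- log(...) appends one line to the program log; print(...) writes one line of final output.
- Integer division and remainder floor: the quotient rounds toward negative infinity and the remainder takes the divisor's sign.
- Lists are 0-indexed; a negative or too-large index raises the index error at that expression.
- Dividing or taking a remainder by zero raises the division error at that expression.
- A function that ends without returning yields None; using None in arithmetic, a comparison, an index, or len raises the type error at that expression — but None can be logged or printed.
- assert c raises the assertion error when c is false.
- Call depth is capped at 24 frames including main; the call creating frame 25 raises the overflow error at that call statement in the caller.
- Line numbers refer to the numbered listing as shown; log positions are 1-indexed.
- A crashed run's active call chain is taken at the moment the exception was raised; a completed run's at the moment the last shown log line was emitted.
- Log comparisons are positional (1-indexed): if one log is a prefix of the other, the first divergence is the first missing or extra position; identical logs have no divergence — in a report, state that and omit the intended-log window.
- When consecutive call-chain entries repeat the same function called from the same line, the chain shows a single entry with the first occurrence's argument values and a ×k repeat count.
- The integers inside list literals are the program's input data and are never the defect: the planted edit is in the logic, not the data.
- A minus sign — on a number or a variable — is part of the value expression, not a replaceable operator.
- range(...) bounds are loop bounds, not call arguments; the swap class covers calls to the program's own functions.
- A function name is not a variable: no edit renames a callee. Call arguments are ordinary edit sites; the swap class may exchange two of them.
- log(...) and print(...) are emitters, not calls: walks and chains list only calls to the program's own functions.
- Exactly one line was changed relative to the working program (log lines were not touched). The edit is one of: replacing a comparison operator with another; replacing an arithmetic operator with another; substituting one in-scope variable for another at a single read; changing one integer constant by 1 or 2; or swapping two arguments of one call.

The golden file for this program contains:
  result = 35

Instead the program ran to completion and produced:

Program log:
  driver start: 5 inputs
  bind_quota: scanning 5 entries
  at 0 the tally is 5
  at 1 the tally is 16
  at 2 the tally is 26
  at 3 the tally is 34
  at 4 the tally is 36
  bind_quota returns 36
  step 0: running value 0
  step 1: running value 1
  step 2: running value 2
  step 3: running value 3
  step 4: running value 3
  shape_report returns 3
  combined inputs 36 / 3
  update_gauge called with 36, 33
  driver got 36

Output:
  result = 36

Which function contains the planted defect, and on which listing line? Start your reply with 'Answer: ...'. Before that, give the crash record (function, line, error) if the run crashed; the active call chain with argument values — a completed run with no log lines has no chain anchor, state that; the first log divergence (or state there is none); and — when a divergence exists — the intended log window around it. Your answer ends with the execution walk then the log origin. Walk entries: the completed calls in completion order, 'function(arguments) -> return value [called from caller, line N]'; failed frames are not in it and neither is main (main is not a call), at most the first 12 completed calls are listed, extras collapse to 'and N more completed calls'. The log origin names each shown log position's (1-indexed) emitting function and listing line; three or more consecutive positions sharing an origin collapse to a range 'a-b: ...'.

Answer: the defect is in bind_quota at line 3.
Core observation: At log position 3 the runs split — shown 'at 0 the tally is 5', but the working version logs 'at 0 the tally is 4'.
Call chain: main.
First divergence: at position 3 the run shows 'at 0 the tally is 5' where the working version logs 'at 0 the tally is 4'.
Intended log window:
  1: driver start: 5 inputs
  2: bind_quota: scanning 5 entries
  3: at 0 the tally is 4
  4: at 1 the tally is 15
Execution walk:
  bind_quota([4, 11, 10, 8, 2]) -> 36  [called from main, line 37]
  shape_report([4, 11, 10, 8, 2], 4) -> 3  [called from main, line 38]
  update_gauge(36, 33) -> 36  [called from audit_lot, line 31]
  audit_lot(36, 3) -> 36  [called from main, line 40]
Log origins:
  1: logged in main at line 36
  2: logged in bind_quota at line 2
  3-7: logged in bind_quota at line 6
  8: logged in bind_quota at line 7
  9-13: logged in shape_report at line 15
  14: logged in shape_report at line 16
  15: logged in main at line 39
  16: logged in update_gauge at line 20
  17: logged in main at line 41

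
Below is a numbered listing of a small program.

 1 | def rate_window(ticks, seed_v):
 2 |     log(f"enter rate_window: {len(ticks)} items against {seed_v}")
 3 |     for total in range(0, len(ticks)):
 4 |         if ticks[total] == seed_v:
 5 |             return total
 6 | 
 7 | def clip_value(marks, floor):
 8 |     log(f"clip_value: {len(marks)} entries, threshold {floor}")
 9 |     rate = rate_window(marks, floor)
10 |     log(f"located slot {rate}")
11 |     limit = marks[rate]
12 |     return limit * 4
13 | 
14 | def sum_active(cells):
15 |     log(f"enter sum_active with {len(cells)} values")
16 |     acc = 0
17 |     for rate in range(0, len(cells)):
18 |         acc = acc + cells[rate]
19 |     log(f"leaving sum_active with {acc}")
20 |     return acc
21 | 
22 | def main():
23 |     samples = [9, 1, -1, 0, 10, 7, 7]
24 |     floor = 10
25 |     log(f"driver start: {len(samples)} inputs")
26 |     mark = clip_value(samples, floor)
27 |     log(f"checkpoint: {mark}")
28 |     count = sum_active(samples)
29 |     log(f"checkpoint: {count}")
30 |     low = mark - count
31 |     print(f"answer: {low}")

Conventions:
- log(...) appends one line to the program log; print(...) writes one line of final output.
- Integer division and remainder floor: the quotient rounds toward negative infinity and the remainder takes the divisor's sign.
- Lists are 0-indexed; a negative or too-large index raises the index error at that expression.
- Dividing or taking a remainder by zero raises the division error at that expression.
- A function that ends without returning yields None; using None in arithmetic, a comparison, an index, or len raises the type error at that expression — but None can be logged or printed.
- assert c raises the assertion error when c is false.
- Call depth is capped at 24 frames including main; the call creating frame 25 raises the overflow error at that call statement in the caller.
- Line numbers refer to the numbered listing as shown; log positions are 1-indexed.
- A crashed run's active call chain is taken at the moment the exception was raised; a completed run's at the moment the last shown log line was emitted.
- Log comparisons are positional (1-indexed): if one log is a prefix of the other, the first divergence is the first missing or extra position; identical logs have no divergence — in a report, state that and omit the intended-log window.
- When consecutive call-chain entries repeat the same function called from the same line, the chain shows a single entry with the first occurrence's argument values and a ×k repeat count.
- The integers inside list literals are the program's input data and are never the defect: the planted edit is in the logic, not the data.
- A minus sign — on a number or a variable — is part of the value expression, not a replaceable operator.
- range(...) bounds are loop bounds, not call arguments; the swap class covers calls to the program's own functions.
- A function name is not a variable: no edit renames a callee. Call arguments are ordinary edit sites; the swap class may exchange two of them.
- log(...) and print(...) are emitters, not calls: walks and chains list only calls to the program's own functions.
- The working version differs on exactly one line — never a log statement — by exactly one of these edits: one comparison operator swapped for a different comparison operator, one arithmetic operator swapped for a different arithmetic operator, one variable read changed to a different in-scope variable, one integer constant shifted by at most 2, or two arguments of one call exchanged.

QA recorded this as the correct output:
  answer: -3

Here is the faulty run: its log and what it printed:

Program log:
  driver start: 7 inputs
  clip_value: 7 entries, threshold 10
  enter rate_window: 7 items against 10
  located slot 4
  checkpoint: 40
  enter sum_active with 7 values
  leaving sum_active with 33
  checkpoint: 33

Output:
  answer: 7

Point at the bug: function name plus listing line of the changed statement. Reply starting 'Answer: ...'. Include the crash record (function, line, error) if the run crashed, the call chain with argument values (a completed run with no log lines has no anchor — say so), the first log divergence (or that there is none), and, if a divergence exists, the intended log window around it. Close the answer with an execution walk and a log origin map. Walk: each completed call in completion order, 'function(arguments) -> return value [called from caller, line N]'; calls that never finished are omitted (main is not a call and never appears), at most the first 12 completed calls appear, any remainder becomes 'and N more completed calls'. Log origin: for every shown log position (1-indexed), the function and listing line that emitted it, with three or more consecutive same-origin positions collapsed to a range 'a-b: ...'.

Answer: the defect is in clip_value at line 12.
Core observation: The log first diverges at position 5: the faulty run prints 'checkpoint: 40' where the working version prints 'checkpoint: 30'.
Call chain: main.
First divergence: position 5; shown 'checkpoint: 40' vs intended 'checkpoint: 30'.
Intended log window:
  3: enter rate_window: 7 items against 10
  4: located slot 4
  5: checkpoint: 30
  6: enter sum_active with 7 values
Execution walk:
  rate_window([9, 1, -1, 0, 10, 7, 7], 10) -> 4  [called from clip_value, line 9]
  clip_value([9, 1, -1, 0, 10, 7, 7], 10) -> 40  [called from main, line 26]
  sum_active([9, 1, -1, 0, 10, 7, 7]) -> 33  [called from main, line 28]
Log origins:
  1: emitted by main (line 25)
  2: emitted by clip_value (line 8)
  3: emitted by rate_window (line 2)
  4: emitted by clip_value (line 10)
  5: emitted by main (line 27)
  6: emitted by sum_active (line 15)
  7: emitted by sum_active (line 19)
  8: emitted by main (line 29)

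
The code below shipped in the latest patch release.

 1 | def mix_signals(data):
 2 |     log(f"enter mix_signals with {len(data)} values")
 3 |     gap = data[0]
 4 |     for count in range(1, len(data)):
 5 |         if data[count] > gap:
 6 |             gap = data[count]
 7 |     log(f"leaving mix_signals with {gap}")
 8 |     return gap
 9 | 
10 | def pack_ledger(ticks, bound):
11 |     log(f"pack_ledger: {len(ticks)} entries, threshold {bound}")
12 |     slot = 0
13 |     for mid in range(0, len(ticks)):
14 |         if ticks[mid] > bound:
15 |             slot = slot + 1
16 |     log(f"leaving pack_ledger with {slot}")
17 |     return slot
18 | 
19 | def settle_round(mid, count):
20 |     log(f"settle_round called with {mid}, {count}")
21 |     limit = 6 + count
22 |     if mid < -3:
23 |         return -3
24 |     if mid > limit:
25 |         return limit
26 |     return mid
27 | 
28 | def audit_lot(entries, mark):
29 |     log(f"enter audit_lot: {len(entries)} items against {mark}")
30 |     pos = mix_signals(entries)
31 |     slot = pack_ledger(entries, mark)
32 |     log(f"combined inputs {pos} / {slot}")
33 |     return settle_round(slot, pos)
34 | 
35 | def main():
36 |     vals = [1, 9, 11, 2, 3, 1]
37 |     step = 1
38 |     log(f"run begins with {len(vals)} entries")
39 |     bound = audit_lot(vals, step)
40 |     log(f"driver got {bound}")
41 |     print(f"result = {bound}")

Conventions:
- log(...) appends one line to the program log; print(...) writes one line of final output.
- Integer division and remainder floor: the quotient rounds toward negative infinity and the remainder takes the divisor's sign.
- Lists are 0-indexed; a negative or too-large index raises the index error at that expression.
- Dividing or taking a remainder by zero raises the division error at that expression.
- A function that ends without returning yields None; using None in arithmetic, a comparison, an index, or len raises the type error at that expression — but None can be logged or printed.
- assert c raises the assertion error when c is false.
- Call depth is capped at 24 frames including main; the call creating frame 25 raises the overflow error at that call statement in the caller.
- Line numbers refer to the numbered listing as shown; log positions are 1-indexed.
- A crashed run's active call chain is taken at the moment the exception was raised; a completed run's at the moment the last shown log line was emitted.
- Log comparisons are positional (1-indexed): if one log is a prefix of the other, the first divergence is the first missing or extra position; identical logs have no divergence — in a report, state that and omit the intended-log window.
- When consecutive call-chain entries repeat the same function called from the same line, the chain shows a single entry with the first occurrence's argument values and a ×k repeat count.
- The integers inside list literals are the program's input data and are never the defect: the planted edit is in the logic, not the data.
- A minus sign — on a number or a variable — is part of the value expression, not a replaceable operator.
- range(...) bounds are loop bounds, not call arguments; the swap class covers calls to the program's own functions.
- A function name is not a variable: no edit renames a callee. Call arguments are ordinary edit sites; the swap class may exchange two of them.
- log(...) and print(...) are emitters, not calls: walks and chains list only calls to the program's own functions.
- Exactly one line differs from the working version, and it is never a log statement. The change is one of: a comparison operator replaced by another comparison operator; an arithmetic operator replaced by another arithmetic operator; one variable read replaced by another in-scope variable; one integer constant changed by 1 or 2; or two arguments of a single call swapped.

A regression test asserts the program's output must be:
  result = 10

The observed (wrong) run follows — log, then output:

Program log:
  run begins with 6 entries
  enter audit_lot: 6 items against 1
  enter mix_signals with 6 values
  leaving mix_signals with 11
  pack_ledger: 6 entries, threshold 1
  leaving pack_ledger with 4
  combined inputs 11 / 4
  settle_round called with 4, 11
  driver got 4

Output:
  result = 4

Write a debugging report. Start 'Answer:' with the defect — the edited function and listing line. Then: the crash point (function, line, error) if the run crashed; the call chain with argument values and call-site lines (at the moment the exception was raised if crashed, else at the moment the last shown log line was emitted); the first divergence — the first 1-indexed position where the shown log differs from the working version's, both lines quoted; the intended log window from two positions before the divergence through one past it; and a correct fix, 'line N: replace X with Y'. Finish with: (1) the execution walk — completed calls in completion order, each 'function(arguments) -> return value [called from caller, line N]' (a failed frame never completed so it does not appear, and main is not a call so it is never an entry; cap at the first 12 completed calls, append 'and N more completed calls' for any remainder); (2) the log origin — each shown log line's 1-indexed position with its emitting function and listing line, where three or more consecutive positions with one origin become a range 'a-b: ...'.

Answer: the defect is in audit_lot at line 33.
Core observation: At log position 8 the runs split — shown 'settle_round called with 4, 11', but the working version logs 'settle_round called with 11, 4'.
Call chain: main.
First divergence: at position 8 the run shows 'settle_round called with 4, 11' where the working version logs 'settle_round called with 11, 4'.
Intended log window:
  6: leaving pack_ledger with 4
  7: combined inputs 11 / 4
  8: settle_round called with 11, 4
  9: driver got 10
Execution walk:
  mix_signals([1, 9, 11, 2, 3, 1]) -> 11  [called from audit_lot, line 30]
  pack_ledger([1, 9, 11, 2, 3, 1], 1) -> 4  [called from audit_lot, line 31]
  settle_round(4, 11) -> 4  [called from audit_lot, line 33]
  audit_lot([1, 9, 11, 2, 3, 1], 1) -> 4  [called from main, line 39]
Log origins:
  1: from main, line 38
  2: from audit_lot, line 29
  3: from mix_signals, line 2
  4: from mix_signals, line 7
  5: from pack_ledger, line 11
  6: from pack_ledger, line 16
  7: from audit_lot, line 32
  8: from settle_round, line 20
  9: from main, line 40
A correct fix: line 33: replace `settle_round(slot, pos)` with `settle_round(pos, slot)`.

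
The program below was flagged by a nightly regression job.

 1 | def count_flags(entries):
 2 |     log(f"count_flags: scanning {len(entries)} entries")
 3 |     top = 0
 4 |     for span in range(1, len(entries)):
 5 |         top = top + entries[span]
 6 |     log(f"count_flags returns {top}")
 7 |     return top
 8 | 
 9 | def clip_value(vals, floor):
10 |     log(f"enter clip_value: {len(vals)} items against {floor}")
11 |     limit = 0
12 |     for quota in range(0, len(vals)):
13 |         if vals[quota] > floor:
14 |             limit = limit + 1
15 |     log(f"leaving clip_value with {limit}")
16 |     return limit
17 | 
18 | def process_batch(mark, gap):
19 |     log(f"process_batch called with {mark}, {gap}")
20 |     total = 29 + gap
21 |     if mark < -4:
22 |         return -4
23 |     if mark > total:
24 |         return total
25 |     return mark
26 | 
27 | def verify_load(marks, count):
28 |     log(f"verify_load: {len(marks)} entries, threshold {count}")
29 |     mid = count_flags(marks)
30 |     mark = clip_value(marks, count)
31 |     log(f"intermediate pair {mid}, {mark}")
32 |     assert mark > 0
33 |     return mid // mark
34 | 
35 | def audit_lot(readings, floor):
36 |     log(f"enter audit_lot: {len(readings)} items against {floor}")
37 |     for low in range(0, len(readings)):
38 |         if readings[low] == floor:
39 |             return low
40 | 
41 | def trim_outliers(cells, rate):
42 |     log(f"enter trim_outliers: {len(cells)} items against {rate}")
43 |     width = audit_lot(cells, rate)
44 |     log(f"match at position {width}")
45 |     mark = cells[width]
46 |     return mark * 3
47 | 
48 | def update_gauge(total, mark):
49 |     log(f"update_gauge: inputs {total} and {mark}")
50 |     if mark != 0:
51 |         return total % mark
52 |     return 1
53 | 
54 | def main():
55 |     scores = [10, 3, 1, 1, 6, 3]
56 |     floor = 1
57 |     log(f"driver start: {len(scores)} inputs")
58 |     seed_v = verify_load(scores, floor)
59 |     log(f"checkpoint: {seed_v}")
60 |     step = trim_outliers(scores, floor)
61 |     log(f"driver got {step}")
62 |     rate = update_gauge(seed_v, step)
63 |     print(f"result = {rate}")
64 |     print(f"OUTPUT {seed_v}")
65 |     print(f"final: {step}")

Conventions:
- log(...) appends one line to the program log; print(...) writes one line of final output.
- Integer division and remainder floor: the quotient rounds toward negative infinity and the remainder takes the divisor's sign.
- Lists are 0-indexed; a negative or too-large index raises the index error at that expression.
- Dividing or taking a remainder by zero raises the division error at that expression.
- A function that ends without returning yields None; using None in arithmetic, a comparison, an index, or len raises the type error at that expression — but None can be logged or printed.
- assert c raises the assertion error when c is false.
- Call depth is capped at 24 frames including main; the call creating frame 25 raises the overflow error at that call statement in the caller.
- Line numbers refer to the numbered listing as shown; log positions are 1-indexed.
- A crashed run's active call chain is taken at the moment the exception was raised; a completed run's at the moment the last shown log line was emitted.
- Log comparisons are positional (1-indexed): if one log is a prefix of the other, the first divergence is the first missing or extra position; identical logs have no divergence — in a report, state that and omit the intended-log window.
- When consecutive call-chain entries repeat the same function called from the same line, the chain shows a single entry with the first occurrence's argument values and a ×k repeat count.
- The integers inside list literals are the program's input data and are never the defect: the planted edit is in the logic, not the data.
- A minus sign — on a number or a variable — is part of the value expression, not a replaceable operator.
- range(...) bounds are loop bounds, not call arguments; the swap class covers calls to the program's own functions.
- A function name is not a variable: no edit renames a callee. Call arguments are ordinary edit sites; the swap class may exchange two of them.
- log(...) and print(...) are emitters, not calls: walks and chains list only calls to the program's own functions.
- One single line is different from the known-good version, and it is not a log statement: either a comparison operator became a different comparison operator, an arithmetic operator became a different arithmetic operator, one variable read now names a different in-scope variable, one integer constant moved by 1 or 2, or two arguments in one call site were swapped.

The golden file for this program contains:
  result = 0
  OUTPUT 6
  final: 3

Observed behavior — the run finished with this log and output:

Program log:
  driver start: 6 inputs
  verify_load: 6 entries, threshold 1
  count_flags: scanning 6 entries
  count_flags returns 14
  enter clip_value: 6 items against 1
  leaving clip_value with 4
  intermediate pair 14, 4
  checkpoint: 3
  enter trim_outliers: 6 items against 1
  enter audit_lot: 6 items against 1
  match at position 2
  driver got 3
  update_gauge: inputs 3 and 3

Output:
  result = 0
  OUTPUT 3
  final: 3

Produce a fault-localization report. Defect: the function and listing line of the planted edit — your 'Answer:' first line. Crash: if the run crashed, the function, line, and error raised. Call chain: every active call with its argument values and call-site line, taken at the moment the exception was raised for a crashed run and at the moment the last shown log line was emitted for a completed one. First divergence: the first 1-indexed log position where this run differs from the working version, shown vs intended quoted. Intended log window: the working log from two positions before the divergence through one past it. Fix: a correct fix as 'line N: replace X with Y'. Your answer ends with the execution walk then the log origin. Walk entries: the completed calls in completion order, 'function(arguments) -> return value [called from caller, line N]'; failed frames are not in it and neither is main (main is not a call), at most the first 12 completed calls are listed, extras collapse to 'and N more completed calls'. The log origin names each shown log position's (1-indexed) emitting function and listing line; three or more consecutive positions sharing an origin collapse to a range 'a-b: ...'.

Answer: the defect is in count_flags at line 4.
Key fact: Log line 4 is where behavior first shows: 'count_flags returns 14' appears instead of 'count_flags returns 24'.
Call chain: main -> update_gauge(3, 3) (called at line 62).
First divergence: position 4; shown 'count_flags returns 14' vs intended 'count_flags returns 24'.
Intended log window:
  2: verify_load: 6 entries, threshold 1
  3: count_flags: scanning 6 entries
  4: count_flags returns 24
  5: enter clip_value: 6 items against 1
Execution walk:
  count_flags([10, 3, 1, 1, 6, 3]) -> 14  [called from verify_load, line 29]
  clip_value([10, 3, 1, 1, 6, 3], 1) -> 4  [called from verify_load, line 30]
  verify_load([10, 3, 1, 1, 6, 3], 1) -> 3  [called from main, line 58]
  audit_lot([10, 3, 1, 1, 6, 3], 1) -> 2  [called from trim_outliers, line 43]
  trim_outliers([10, 3, 1, 1, 6, 3], 1) -> 3  [called from main, line 60]
  update_gauge(3, 3) -> 0  [called from main, line 62]
Origin of each log line:
  1: from main, line 57
  2: from verify_load, line 28
  3: from count_flags, line 2
  4: from count_flags, line 6
  5: from clip_value, line 10
  6: from clip_value, line 15
  7: from verify_load, line 31
  8: from main, line 59
  9: from trim_outliers, line 42
  10: from audit_lot, line 36
  11: from trim_outliers, line 44
  12: from main, line 61
  13: from update_gauge, line 49
A correct fix: line 4: replace `1` with `0`.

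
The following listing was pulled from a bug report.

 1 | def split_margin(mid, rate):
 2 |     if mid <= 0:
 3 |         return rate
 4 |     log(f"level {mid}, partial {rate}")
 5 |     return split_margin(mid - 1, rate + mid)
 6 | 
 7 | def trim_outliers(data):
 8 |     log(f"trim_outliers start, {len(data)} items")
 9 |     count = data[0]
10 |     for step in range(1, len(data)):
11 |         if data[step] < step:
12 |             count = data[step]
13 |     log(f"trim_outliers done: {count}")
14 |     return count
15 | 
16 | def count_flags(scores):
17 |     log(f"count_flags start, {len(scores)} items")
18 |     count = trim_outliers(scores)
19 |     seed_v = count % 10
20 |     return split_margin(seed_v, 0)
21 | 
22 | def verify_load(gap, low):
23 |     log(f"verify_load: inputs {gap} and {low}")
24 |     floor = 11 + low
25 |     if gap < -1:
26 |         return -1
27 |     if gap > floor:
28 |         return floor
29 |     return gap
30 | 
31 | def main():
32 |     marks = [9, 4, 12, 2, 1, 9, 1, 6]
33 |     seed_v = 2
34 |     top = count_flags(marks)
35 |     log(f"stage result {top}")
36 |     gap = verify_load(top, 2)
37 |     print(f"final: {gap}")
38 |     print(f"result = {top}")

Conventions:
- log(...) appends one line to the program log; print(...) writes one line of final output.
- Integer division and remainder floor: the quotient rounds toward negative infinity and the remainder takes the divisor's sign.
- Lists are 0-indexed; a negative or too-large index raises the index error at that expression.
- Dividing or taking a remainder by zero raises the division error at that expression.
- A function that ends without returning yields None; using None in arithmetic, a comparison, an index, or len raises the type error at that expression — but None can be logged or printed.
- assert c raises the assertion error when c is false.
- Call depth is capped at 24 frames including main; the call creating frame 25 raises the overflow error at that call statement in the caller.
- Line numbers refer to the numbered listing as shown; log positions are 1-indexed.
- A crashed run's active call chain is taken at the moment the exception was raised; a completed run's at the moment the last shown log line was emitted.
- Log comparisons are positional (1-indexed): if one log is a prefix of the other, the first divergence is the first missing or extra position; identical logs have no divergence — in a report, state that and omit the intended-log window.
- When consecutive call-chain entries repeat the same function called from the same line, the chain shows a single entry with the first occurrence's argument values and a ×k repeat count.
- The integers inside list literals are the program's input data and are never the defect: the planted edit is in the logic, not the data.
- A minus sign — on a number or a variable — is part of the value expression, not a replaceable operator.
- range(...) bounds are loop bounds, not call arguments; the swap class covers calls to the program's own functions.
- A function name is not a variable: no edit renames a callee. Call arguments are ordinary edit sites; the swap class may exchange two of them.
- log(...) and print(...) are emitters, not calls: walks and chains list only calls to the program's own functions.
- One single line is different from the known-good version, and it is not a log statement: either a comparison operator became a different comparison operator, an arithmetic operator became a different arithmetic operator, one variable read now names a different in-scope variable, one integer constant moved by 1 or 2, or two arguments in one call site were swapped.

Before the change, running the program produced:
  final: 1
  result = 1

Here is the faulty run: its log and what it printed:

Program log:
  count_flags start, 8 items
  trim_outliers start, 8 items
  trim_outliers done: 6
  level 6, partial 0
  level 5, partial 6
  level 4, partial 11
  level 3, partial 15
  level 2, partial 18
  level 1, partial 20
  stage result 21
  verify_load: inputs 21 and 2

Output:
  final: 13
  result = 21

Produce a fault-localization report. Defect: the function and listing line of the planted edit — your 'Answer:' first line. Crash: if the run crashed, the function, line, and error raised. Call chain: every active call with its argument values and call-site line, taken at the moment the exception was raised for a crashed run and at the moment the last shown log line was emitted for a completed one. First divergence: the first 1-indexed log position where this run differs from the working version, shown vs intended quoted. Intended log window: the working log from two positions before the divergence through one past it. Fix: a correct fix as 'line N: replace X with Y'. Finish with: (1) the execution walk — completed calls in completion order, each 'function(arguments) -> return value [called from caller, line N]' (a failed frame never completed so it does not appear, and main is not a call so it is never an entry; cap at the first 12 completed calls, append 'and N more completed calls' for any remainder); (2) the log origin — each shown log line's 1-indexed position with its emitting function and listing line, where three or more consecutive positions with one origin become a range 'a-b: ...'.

Answer: the defect is in trim_outliers at line 11.
Core observation: The log first diverges at position 3: the faulty run prints 'trim_outliers done: 6' where the working version prints 'trim_outliers done: 1'.
Call chain: main -> verify_load(21, 2) (called at line 36).
First divergence: at position 3 the run shows 'trim_outliers done: 6' where the working version logs 'trim_outliers done: 1'.
Intended log window:
  1: count_flags start, 8 items
  2: trim_outliers start, 8 items
  3: trim_outliers done: 1
  4: level 1, partial 0
Execution walk:
  trim_outliers([9, 4, 12, 2, 1, 9, 1, 6]) -> 6  [called from count_flags, line 18]
  split_margin(0, 21) -> 21  [called from split_margin, line 5]
  split_margin(1, 20) -> 21  [called from split_margin, line 5]
  split_margin(2, 18) -> 21  [called from split_margin, line 5]
  split_margin(3, 15) -> 21  [called from split_margin, line 5]
  split_margin(4, 11) -> 21  [called from split_margin, line 5]
  split_margin(5, 6) -> 21  [called from split_margin, line 5]
  split_margin(6, 0) -> 21  [called from count_flags, line 20]
  count_flags([9, 4, 12, 2, 1, 9, 1, 6]) -> 21  [called from main, line 34]
  verify_load(21, 2) -> 13  [called from main, line 36]
Log origins:
  1 — count_flags, line 17
  2 — trim_outliers, line 8
  3 — trim_outliers, line 13
  4-9 — split_margin, line 4
  10 — main, line 35
  11 — verify_load, line 23
A correct fix: line 11: replace `data[step] < step` with `data[step] < count`.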